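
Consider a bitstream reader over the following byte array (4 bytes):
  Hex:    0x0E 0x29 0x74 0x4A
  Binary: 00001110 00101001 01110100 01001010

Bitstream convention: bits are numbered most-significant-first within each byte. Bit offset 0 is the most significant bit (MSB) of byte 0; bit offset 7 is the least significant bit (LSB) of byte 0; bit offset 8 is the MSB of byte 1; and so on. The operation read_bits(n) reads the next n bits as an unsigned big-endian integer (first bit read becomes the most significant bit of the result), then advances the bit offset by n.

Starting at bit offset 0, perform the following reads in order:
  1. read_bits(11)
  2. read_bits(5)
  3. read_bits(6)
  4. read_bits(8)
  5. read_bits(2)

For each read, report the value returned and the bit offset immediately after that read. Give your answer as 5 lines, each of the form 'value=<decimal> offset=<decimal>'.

Answer: value=113 offset=11
value=9 offset=16
value=29 offset=22
value=18 offset=30
value=2 offset=32

Derivation:
Read 1: bits[0:11] width=11 -> value=113 (bin 00001110001); offset now 11 = byte 1 bit 3; 21 bits remain
Read 2: bits[11:16] width=5 -> value=9 (bin 01001); offset now 16 = byte 2 bit 0; 16 bits remain
Read 3: bits[16:22] width=6 -> value=29 (bin 011101); offset now 22 = byte 2 bit 6; 10 bits remain
Read 4: bits[22:30] width=8 -> value=18 (bin 00010010); offset now 30 = byte 3 bit 6; 2 bits remain
Read 5: bits[30:32] width=2 -> value=2 (bin 10); offset now 32 = byte 4 bit 0; 0 bits remain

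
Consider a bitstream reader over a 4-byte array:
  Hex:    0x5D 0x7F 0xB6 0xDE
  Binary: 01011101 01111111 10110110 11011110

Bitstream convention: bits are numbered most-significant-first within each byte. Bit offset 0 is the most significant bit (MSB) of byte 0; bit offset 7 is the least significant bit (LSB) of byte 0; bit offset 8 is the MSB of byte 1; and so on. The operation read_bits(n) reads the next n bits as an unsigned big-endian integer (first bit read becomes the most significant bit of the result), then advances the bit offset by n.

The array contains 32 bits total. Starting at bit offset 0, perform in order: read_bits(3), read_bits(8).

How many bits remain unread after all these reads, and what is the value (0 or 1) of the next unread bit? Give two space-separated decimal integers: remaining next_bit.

Answer: 21 1

Derivation:
Read 1: bits[0:3] width=3 -> value=2 (bin 010); offset now 3 = byte 0 bit 3; 29 bits remain
Read 2: bits[3:11] width=8 -> value=235 (bin 11101011); offset now 11 = byte 1 bit 3; 21 bits remain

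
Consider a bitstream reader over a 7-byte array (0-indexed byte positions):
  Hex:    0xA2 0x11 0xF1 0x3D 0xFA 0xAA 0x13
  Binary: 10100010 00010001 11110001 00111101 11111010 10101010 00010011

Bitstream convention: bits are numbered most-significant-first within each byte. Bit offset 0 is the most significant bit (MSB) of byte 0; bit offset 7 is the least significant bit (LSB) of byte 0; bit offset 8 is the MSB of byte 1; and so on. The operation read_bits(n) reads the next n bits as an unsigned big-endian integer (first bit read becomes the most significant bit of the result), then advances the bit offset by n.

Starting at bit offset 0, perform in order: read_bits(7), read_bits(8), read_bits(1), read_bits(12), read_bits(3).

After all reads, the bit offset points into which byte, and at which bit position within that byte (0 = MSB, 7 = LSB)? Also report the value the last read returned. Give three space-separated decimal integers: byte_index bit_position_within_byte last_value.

Answer: 3 7 6

Derivation:
Read 1: bits[0:7] width=7 -> value=81 (bin 1010001); offset now 7 = byte 0 bit 7; 49 bits remain
Read 2: bits[7:15] width=8 -> value=8 (bin 00001000); offset now 15 = byte 1 bit 7; 41 bits remain
Read 3: bits[15:16] width=1 -> value=1 (bin 1); offset now 16 = byte 2 bit 0; 40 bits remain
Read 4: bits[16:28] width=12 -> value=3859 (bin 111100010011); offset now 28 = byte 3 bit 4; 28 bits remain
Read 5: bits[28:31] width=3 -> value=6 (bin 110); offset now 31 = byte 3 bit 7; 25 bits remain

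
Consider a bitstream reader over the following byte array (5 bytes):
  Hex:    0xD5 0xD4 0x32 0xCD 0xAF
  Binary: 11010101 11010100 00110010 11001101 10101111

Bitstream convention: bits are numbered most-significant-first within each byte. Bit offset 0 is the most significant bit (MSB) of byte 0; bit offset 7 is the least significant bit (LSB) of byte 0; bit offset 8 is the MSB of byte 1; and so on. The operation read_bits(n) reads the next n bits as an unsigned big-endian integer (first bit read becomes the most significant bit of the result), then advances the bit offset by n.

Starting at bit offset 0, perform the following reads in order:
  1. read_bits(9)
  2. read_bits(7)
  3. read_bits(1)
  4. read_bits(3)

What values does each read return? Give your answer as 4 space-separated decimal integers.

Read 1: bits[0:9] width=9 -> value=427 (bin 110101011); offset now 9 = byte 1 bit 1; 31 bits remain
Read 2: bits[9:16] width=7 -> value=84 (bin 1010100); offset now 16 = byte 2 bit 0; 24 bits remain
Read 3: bits[16:17] width=1 -> value=0 (bin 0); offset now 17 = byte 2 bit 1; 23 bits remain
Read 4: bits[17:20] width=3 -> value=3 (bin 011); offset now 20 = byte 2 bit 4; 20 bits remain

Answer: 427 84 0 3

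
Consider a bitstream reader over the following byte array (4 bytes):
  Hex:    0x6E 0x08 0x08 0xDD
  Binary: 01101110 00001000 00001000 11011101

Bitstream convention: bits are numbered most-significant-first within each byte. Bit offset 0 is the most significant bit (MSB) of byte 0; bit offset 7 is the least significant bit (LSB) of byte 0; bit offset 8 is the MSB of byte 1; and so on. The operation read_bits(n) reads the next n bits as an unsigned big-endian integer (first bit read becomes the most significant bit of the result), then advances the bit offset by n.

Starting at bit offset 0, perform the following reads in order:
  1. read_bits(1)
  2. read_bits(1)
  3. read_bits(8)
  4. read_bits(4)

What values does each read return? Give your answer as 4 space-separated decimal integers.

Answer: 0 1 184 2

Derivation:
Read 1: bits[0:1] width=1 -> value=0 (bin 0); offset now 1 = byte 0 bit 1; 31 bits remain
Read 2: bits[1:2] width=1 -> value=1 (bin 1); offset now 2 = byte 0 bit 2; 30 bits remain
Read 3: bits[2:10] width=8 -> value=184 (bin 10111000); offset now 10 = byte 1 bit 2; 22 bits remain
Read 4: bits[10:14] width=4 -> value=2 (bin 0010); offset now 14 = byte 1 bit 6; 18 bits remain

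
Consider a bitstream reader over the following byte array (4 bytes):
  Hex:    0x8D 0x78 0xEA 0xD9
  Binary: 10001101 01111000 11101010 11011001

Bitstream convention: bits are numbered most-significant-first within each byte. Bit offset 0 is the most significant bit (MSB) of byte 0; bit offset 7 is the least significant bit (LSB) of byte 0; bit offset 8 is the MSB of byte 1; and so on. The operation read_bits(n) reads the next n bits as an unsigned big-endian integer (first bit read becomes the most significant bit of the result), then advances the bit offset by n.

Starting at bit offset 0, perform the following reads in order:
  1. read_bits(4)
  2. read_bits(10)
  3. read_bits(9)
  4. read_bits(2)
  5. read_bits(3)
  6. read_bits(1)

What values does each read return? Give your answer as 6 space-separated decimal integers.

Read 1: bits[0:4] width=4 -> value=8 (bin 1000); offset now 4 = byte 0 bit 4; 28 bits remain
Read 2: bits[4:14] width=10 -> value=862 (bin 1101011110); offset now 14 = byte 1 bit 6; 18 bits remain
Read 3: bits[14:23] width=9 -> value=117 (bin 001110101); offset now 23 = byte 2 bit 7; 9 bits remain
Read 4: bits[23:25] width=2 -> value=1 (bin 01); offset now 25 = byte 3 bit 1; 7 bits remain
Read 5: bits[25:28] width=3 -> value=5 (bin 101); offset now 28 = byte 3 bit 4; 4 bits remain
Read 6: bits[28:29] width=1 -> value=1 (bin 1); offset now 29 = byte 3 bit 5; 3 bits remain

Answer: 8 862 117 1 5 1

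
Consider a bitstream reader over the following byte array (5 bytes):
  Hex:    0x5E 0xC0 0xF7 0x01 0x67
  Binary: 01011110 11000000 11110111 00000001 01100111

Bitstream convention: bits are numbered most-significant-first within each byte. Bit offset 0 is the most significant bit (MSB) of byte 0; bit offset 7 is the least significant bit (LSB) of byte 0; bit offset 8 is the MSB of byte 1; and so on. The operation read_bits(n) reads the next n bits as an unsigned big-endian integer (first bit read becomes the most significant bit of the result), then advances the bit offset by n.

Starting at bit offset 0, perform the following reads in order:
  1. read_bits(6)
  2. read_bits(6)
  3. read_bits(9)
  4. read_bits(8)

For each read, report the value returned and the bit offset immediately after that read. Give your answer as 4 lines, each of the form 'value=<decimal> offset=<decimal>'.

Answer: value=23 offset=6
value=44 offset=12
value=30 offset=21
value=224 offset=29

Derivation:
Read 1: bits[0:6] width=6 -> value=23 (bin 010111); offset now 6 = byte 0 bit 6; 34 bits remain
Read 2: bits[6:12] width=6 -> value=44 (bin 101100); offset now 12 = byte 1 bit 4; 28 bits remain
Read 3: bits[12:21] width=9 -> value=30 (bin 000011110); offset now 21 = byte 2 bit 5; 19 bits remain
Read 4: bits[21:29] width=8 -> value=224 (bin 11100000); offset now 29 = byte 3 bit 5; 11 bits remain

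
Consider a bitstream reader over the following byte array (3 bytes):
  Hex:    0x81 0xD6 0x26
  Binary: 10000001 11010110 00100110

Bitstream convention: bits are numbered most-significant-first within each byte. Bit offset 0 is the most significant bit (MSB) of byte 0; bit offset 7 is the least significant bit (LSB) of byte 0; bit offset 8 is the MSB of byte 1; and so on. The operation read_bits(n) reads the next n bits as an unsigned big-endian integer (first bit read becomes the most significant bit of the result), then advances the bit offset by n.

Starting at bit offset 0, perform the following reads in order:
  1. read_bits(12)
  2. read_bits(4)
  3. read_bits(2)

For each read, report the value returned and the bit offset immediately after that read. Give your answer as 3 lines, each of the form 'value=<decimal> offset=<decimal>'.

Read 1: bits[0:12] width=12 -> value=2077 (bin 100000011101); offset now 12 = byte 1 bit 4; 12 bits remain
Read 2: bits[12:16] width=4 -> value=6 (bin 0110); offset now 16 = byte 2 bit 0; 8 bits remain
Read 3: bits[16:18] width=2 -> value=0 (bin 00); offset now 18 = byte 2 bit 2; 6 bits remain

Answer: value=2077 offset=12
value=6 offset=16
value=0 offset=18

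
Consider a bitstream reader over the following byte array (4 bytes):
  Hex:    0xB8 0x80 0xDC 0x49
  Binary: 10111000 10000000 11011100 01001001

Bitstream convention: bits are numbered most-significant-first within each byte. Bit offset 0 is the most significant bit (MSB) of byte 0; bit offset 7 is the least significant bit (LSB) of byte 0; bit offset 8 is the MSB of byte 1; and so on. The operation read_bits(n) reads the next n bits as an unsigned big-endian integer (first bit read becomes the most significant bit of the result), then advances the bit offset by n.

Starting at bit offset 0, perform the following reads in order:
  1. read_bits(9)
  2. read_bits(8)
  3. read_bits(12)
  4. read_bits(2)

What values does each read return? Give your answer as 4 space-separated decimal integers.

Read 1: bits[0:9] width=9 -> value=369 (bin 101110001); offset now 9 = byte 1 bit 1; 23 bits remain
Read 2: bits[9:17] width=8 -> value=1 (bin 00000001); offset now 17 = byte 2 bit 1; 15 bits remain
Read 3: bits[17:29] width=12 -> value=2953 (bin 101110001001); offset now 29 = byte 3 bit 5; 3 bits remain
Read 4: bits[29:31] width=2 -> value=0 (bin 00); offset now 31 = byte 3 bit 7; 1 bits remain

Answer: 369 1 2953 0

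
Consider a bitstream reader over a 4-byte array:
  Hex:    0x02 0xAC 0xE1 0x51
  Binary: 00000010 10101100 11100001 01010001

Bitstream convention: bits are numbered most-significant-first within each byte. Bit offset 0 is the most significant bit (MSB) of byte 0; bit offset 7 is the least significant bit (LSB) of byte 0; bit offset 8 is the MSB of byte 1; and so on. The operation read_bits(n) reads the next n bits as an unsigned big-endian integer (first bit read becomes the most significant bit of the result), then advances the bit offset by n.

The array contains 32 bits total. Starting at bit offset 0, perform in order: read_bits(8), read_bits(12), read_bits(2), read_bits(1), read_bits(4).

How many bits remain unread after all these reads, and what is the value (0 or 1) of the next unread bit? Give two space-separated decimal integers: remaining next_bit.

Read 1: bits[0:8] width=8 -> value=2 (bin 00000010); offset now 8 = byte 1 bit 0; 24 bits remain
Read 2: bits[8:20] width=12 -> value=2766 (bin 101011001110); offset now 20 = byte 2 bit 4; 12 bits remain
Read 3: bits[20:22] width=2 -> value=0 (bin 00); offset now 22 = byte 2 bit 6; 10 bits remain
Read 4: bits[22:23] width=1 -> value=0 (bin 0); offset now 23 = byte 2 bit 7; 9 bits remain
Read 5: bits[23:27] width=4 -> value=10 (bin 1010); offset now 27 = byte 3 bit 3; 5 bits remain

Answer: 5 1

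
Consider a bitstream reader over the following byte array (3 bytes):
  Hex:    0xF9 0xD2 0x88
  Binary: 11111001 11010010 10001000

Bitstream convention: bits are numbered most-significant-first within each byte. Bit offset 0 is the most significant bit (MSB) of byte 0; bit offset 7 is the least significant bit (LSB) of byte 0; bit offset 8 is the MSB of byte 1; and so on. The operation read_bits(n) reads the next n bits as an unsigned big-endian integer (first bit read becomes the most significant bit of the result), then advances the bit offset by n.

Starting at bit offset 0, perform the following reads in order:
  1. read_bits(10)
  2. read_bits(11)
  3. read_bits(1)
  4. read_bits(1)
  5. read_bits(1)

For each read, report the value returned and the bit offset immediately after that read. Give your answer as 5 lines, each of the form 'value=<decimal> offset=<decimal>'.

Answer: value=999 offset=10
value=593 offset=21
value=0 offset=22
value=0 offset=23
value=0 offset=24

Derivation:
Read 1: bits[0:10] width=10 -> value=999 (bin 1111100111); offset now 10 = byte 1 bit 2; 14 bits remain
Read 2: bits[10:21] width=11 -> value=593 (bin 01001010001); offset now 21 = byte 2 bit 5; 3 bits remain
Read 3: bits[21:22] width=1 -> value=0 (bin 0); offset now 22 = byte 2 bit 6; 2 bits remain
Read 4: bits[22:23] width=1 -> value=0 (bin 0); offset now 23 = byte 2 bit 7; 1 bits remain
Read 5: bits[23:24] width=1 -> value=0 (bin 0); offset now 24 = byte 3 bit 0; 0 bits remain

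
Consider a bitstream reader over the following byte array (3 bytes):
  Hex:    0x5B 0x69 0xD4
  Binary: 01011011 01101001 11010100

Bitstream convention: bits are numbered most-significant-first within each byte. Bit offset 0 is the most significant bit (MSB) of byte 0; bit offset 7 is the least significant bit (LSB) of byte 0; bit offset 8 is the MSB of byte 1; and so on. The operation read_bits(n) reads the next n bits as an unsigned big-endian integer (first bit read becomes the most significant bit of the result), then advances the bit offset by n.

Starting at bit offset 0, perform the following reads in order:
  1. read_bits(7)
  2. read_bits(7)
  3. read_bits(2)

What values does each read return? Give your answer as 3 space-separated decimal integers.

Answer: 45 90 1

Derivation:
Read 1: bits[0:7] width=7 -> value=45 (bin 0101101); offset now 7 = byte 0 bit 7; 17 bits remain
Read 2: bits[7:14] width=7 -> value=90 (bin 1011010); offset now 14 = byte 1 bit 6; 10 bits remain
Read 3: bits[14:16] width=2 -> value=1 (bin 01); offset now 16 = byte 2 bit 0; 8 bits remain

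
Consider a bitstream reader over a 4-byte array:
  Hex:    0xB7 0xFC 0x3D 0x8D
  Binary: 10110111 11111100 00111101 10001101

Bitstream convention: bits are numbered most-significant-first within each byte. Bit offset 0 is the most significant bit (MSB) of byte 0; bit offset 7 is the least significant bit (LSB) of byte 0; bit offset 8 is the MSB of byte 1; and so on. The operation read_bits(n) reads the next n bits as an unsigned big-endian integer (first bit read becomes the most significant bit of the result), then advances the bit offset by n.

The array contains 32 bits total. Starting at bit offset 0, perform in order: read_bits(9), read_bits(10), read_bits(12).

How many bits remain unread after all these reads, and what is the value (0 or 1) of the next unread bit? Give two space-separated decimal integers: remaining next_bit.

Answer: 1 1

Derivation:
Read 1: bits[0:9] width=9 -> value=367 (bin 101101111); offset now 9 = byte 1 bit 1; 23 bits remain
Read 2: bits[9:19] width=10 -> value=993 (bin 1111100001); offset now 19 = byte 2 bit 3; 13 bits remain
Read 3: bits[19:31] width=12 -> value=3782 (bin 111011000110); offset now 31 = byte 3 bit 7; 1 bits remain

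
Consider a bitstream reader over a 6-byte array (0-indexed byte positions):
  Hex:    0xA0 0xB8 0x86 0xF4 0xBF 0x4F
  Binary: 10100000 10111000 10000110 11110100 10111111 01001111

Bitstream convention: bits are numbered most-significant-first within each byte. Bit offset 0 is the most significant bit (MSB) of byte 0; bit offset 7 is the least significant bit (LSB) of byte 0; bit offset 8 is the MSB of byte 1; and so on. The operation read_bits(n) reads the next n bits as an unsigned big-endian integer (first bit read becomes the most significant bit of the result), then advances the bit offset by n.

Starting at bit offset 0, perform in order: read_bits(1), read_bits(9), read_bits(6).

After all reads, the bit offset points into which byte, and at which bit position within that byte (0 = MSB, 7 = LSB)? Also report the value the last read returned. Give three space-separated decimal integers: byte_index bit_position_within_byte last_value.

Answer: 2 0 56

Derivation:
Read 1: bits[0:1] width=1 -> value=1 (bin 1); offset now 1 = byte 0 bit 1; 47 bits remain
Read 2: bits[1:10] width=9 -> value=130 (bin 010000010); offset now 10 = byte 1 bit 2; 38 bits remain
Read 3: bits[10:16] width=6 -> value=56 (bin 111000); offset now 16 = byte 2 bit 0; 32 bits remain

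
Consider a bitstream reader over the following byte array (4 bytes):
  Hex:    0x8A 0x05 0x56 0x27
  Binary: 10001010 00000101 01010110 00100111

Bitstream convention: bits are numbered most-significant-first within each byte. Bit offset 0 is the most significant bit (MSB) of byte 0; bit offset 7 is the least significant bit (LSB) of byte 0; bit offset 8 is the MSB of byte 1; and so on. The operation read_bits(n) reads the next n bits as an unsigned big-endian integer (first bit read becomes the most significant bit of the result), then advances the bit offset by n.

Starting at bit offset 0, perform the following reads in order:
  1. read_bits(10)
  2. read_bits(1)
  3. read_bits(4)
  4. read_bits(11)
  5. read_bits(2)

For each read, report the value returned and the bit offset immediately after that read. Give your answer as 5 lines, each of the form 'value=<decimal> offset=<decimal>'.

Read 1: bits[0:10] width=10 -> value=552 (bin 1000101000); offset now 10 = byte 1 bit 2; 22 bits remain
Read 2: bits[10:11] width=1 -> value=0 (bin 0); offset now 11 = byte 1 bit 3; 21 bits remain
Read 3: bits[11:15] width=4 -> value=2 (bin 0010); offset now 15 = byte 1 bit 7; 17 bits remain
Read 4: bits[15:26] width=11 -> value=1368 (bin 10101011000); offset now 26 = byte 3 bit 2; 6 bits remain
Read 5: bits[26:28] width=2 -> value=2 (bin 10); offset now 28 = byte 3 bit 4; 4 bits remain

Answer: value=552 offset=10
value=0 offset=11
value=2 offset=15
value=1368 offset=26
value=2 offset=28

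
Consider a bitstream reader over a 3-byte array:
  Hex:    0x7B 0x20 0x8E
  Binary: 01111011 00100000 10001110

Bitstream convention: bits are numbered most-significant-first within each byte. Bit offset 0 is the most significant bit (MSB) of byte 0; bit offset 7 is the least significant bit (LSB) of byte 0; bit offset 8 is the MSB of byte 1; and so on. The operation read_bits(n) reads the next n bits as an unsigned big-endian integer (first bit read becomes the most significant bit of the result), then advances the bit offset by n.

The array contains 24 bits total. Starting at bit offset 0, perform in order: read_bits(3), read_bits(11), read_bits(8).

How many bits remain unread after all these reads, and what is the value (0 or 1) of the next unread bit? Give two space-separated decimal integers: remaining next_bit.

Read 1: bits[0:3] width=3 -> value=3 (bin 011); offset now 3 = byte 0 bit 3; 21 bits remain
Read 2: bits[3:14] width=11 -> value=1736 (bin 11011001000); offset now 14 = byte 1 bit 6; 10 bits remain
Read 3: bits[14:22] width=8 -> value=35 (bin 00100011); offset now 22 = byte 2 bit 6; 2 bits remain

Answer: 2 1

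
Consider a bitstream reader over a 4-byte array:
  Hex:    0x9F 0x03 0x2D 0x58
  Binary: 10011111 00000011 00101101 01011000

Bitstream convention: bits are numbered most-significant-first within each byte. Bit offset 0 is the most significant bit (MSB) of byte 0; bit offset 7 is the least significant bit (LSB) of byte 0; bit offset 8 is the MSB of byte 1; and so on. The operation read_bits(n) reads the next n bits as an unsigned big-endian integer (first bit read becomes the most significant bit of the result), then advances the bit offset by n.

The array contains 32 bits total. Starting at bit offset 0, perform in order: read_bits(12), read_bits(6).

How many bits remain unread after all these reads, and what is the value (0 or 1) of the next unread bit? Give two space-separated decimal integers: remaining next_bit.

Answer: 14 1

Derivation:
Read 1: bits[0:12] width=12 -> value=2544 (bin 100111110000); offset now 12 = byte 1 bit 4; 20 bits remain
Read 2: bits[12:18] width=6 -> value=12 (bin 001100); offset now 18 = byte 2 bit 2; 14 bits remain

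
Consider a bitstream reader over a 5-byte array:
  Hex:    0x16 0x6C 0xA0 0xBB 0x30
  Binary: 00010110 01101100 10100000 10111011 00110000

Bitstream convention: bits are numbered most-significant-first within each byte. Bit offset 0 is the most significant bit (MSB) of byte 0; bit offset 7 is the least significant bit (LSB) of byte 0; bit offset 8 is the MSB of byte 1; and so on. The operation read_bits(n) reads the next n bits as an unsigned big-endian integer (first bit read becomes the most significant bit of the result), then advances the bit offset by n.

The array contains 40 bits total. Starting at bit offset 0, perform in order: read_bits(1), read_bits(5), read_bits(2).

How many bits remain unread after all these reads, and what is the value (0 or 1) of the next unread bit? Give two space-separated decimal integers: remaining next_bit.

Read 1: bits[0:1] width=1 -> value=0 (bin 0); offset now 1 = byte 0 bit 1; 39 bits remain
Read 2: bits[1:6] width=5 -> value=5 (bin 00101); offset now 6 = byte 0 bit 6; 34 bits remain
Read 3: bits[6:8] width=2 -> value=2 (bin 10); offset now 8 = byte 1 bit 0; 32 bits remain

Answer: 32 0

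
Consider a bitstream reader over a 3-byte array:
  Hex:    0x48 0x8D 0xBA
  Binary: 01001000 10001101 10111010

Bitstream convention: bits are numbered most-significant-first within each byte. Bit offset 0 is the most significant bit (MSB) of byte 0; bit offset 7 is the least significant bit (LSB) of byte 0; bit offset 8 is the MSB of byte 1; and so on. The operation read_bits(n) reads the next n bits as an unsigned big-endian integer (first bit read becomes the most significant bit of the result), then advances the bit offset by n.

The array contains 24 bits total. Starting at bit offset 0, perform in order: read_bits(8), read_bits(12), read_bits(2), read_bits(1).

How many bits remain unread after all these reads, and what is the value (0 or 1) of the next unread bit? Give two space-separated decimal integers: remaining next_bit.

Read 1: bits[0:8] width=8 -> value=72 (bin 01001000); offset now 8 = byte 1 bit 0; 16 bits remain
Read 2: bits[8:20] width=12 -> value=2267 (bin 100011011011); offset now 20 = byte 2 bit 4; 4 bits remain
Read 3: bits[20:22] width=2 -> value=2 (bin 10); offset now 22 = byte 2 bit 6; 2 bits remain
Read 4: bits[22:23] width=1 -> value=1 (bin 1); offset now 23 = byte 2 bit 7; 1 bits remain

Answer: 1 0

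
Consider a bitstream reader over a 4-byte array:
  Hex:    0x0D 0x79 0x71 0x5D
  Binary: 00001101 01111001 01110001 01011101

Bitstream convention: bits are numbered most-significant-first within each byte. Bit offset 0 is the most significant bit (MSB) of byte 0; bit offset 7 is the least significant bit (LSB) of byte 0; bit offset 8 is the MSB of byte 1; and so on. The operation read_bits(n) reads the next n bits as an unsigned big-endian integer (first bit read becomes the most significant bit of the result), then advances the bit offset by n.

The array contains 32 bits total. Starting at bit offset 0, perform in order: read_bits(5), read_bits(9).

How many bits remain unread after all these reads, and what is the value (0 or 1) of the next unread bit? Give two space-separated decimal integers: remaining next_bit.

Answer: 18 0

Derivation:
Read 1: bits[0:5] width=5 -> value=1 (bin 00001); offset now 5 = byte 0 bit 5; 27 bits remain
Read 2: bits[5:14] width=9 -> value=350 (bin 101011110); offset now 14 = byte 1 bit 6; 18 bits remain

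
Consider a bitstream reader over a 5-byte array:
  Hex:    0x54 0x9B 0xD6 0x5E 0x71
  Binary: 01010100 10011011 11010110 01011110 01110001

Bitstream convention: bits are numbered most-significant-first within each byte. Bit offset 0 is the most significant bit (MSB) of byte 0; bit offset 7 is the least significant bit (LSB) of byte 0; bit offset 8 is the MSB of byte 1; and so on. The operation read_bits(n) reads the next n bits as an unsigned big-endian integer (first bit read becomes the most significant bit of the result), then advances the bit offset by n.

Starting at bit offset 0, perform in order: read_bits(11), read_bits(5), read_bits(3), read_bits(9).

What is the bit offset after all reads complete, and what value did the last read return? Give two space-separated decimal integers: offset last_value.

Read 1: bits[0:11] width=11 -> value=676 (bin 01010100100); offset now 11 = byte 1 bit 3; 29 bits remain
Read 2: bits[11:16] width=5 -> value=27 (bin 11011); offset now 16 = byte 2 bit 0; 24 bits remain
Read 3: bits[16:19] width=3 -> value=6 (bin 110); offset now 19 = byte 2 bit 3; 21 bits remain
Read 4: bits[19:28] width=9 -> value=357 (bin 101100101); offset now 28 = byte 3 bit 4; 12 bits remain

Answer: 28 357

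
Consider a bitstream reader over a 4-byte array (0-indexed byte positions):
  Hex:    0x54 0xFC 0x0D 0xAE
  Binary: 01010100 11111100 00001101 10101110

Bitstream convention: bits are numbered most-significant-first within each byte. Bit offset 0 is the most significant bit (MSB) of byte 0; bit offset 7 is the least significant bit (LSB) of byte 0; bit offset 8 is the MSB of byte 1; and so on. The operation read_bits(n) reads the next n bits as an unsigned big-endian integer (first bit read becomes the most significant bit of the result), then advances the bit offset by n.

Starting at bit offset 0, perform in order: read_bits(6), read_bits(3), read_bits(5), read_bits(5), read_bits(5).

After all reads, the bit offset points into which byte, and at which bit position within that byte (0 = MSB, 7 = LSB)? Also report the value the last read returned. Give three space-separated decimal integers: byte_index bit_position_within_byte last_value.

Answer: 3 0 13

Derivation:
Read 1: bits[0:6] width=6 -> value=21 (bin 010101); offset now 6 = byte 0 bit 6; 26 bits remain
Read 2: bits[6:9] width=3 -> value=1 (bin 001); offset now 9 = byte 1 bit 1; 23 bits remain
Read 3: bits[9:14] width=5 -> value=31 (bin 11111); offset now 14 = byte 1 bit 6; 18 bits remain
Read 4: bits[14:19] width=5 -> value=0 (bin 00000); offset now 19 = byte 2 bit 3; 13 bits remain
Read 5: bits[19:24] width=5 -> value=13 (bin 01101); offset now 24 = byte 3 bit 0; 8 bits remain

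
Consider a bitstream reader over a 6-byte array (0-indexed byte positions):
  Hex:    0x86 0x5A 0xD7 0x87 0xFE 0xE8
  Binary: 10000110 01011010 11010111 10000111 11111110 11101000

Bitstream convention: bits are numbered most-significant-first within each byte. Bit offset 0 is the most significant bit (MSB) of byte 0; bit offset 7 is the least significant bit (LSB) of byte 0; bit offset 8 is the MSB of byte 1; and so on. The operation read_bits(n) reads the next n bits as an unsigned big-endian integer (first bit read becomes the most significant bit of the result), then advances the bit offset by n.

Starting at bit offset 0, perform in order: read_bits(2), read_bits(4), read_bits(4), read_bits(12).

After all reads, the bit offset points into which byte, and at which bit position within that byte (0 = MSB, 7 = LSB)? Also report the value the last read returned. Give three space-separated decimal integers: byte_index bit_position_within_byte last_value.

Read 1: bits[0:2] width=2 -> value=2 (bin 10); offset now 2 = byte 0 bit 2; 46 bits remain
Read 2: bits[2:6] width=4 -> value=1 (bin 0001); offset now 6 = byte 0 bit 6; 42 bits remain
Read 3: bits[6:10] width=4 -> value=9 (bin 1001); offset now 10 = byte 1 bit 2; 38 bits remain
Read 4: bits[10:22] width=12 -> value=1717 (bin 011010110101); offset now 22 = byte 2 bit 6; 26 bits remain

Answer: 2 6 1717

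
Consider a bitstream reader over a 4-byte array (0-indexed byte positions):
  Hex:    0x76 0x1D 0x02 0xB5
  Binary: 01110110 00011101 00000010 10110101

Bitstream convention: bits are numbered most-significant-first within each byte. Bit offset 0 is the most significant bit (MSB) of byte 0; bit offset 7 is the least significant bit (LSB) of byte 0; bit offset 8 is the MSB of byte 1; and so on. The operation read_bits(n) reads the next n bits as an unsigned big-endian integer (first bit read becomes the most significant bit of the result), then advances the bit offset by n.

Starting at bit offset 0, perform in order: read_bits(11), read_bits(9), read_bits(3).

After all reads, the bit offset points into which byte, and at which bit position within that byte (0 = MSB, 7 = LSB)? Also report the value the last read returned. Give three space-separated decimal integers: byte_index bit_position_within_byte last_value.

Answer: 2 7 1

Derivation:
Read 1: bits[0:11] width=11 -> value=944 (bin 01110110000); offset now 11 = byte 1 bit 3; 21 bits remain
Read 2: bits[11:20] width=9 -> value=464 (bin 111010000); offset now 20 = byte 2 bit 4; 12 bits remain
Read 3: bits[20:23] width=3 -> value=1 (bin 001); offset now 23 = byte 2 bit 7; 9 bits remain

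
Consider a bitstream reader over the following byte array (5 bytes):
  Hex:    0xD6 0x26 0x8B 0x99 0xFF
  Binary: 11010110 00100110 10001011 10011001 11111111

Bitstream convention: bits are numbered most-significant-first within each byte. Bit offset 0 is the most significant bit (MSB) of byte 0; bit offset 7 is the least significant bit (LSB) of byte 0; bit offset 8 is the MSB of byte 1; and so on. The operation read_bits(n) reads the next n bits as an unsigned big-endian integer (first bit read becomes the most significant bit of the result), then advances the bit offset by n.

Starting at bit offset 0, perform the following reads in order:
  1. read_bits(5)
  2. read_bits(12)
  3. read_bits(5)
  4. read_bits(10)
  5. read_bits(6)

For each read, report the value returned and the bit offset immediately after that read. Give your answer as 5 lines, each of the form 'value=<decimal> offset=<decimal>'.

Answer: value=26 offset=5
value=3149 offset=17
value=2 offset=22
value=921 offset=32
value=63 offset=38

Derivation:
Read 1: bits[0:5] width=5 -> value=26 (bin 11010); offset now 5 = byte 0 bit 5; 35 bits remain
Read 2: bits[5:17] width=12 -> value=3149 (bin 110001001101); offset now 17 = byte 2 bit 1; 23 bits remain
Read 3: bits[17:22] width=5 -> value=2 (bin 00010); offset now 22 = byte 2 bit 6; 18 bits remain
Read 4: bits[22:32] width=10 -> value=921 (bin 1110011001); offset now 32 = byte 4 bit 0; 8 bits remain
Read 5: bits[32:38] width=6 -> value=63 (bin 111111); offset now 38 = byte 4 bit 6; 2 bits remain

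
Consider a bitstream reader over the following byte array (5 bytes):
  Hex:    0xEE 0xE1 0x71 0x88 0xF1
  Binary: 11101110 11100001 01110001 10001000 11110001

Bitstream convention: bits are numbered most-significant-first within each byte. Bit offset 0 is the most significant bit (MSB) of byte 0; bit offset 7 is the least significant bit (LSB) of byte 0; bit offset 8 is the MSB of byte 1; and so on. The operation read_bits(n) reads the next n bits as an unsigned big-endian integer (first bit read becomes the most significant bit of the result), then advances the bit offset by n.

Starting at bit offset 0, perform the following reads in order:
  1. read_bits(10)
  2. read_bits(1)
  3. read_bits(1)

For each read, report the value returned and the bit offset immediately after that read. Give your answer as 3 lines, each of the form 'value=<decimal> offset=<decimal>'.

Answer: value=955 offset=10
value=1 offset=11
value=0 offset=12

Derivation:
Read 1: bits[0:10] width=10 -> value=955 (bin 1110111011); offset now 10 = byte 1 bit 2; 30 bits remain
Read 2: bits[10:11] width=1 -> value=1 (bin 1); offset now 11 = byte 1 bit 3; 29 bits remain
Read 3: bits[11:12] width=1 -> value=0 (bin 0); offset now 12 = byte 1 bit 4; 28 bits remain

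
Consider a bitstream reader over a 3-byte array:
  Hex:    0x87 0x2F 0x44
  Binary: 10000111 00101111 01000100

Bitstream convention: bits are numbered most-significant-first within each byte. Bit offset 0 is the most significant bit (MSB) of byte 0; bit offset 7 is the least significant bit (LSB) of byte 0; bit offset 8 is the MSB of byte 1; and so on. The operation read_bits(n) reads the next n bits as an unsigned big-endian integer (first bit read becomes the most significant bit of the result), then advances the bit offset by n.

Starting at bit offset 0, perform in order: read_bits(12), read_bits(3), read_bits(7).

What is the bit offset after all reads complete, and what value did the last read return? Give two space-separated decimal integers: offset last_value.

Answer: 22 81

Derivation:
Read 1: bits[0:12] width=12 -> value=2162 (bin 100001110010); offset now 12 = byte 1 bit 4; 12 bits remain
Read 2: bits[12:15] width=3 -> value=7 (bin 111); offset now 15 = byte 1 bit 7; 9 bits remain
Read 3: bits[15:22] width=7 -> value=81 (bin 1010001); offset now 22 = byte 2 bit 6; 2 bits remain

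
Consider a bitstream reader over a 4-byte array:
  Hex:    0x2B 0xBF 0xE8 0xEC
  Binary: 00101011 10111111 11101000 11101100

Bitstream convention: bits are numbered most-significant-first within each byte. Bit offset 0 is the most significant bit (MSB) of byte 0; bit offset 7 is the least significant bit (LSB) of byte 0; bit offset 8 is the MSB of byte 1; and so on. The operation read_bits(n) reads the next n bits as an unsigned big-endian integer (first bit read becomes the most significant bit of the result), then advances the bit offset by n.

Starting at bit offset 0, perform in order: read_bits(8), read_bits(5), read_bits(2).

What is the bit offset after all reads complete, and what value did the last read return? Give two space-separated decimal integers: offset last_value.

Read 1: bits[0:8] width=8 -> value=43 (bin 00101011); offset now 8 = byte 1 bit 0; 24 bits remain
Read 2: bits[8:13] width=5 -> value=23 (bin 10111); offset now 13 = byte 1 bit 5; 19 bits remain
Read 3: bits[13:15] width=2 -> value=3 (bin 11); offset now 15 = byte 1 bit 7; 17 bits remain

Answer: 15 3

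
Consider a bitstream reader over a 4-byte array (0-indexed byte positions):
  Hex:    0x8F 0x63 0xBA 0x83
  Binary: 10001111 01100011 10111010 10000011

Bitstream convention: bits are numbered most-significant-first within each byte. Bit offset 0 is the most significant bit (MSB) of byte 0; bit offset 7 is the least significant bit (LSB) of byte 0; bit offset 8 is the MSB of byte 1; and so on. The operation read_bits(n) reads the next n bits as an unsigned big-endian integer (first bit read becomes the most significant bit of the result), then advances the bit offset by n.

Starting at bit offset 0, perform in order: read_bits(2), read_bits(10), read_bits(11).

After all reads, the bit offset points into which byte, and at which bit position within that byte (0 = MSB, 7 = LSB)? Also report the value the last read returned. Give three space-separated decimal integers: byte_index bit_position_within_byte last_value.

Read 1: bits[0:2] width=2 -> value=2 (bin 10); offset now 2 = byte 0 bit 2; 30 bits remain
Read 2: bits[2:12] width=10 -> value=246 (bin 0011110110); offset now 12 = byte 1 bit 4; 20 bits remain
Read 3: bits[12:23] width=11 -> value=477 (bin 00111011101); offset now 23 = byte 2 bit 7; 9 bits remain

Answer: 2 7 477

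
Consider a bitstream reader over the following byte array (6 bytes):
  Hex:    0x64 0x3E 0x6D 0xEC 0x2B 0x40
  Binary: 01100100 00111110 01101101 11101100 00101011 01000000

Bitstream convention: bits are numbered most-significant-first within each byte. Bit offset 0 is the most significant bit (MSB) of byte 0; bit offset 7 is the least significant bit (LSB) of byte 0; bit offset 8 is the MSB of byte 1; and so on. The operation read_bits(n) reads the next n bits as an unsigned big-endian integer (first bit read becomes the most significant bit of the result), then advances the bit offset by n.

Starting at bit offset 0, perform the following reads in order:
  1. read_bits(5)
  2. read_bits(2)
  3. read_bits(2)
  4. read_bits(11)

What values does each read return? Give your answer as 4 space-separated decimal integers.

Answer: 12 2 0 998

Derivation:
Read 1: bits[0:5] width=5 -> value=12 (bin 01100); offset now 5 = byte 0 bit 5; 43 bits remain
Read 2: bits[5:7] width=2 -> value=2 (bin 10); offset now 7 = byte 0 bit 7; 41 bits remain
Read 3: bits[7:9] width=2 -> value=0 (bin 00); offset now 9 = byte 1 bit 1; 39 bits remain
Read 4: bits[9:20] width=11 -> value=998 (bin 01111100110); offset now 20 = byte 2 bit 4; 28 bits remain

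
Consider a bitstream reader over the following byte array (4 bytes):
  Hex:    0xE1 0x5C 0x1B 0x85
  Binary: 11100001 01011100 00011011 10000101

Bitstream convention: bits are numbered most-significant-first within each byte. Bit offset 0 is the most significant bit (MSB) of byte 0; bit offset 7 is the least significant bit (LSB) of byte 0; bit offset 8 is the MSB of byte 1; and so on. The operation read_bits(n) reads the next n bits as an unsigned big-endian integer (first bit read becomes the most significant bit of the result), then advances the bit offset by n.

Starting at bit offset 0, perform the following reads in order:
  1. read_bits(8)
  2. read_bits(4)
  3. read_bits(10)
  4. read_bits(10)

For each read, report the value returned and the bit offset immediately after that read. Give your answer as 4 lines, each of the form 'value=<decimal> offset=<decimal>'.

Answer: value=225 offset=8
value=5 offset=12
value=774 offset=22
value=901 offset=32

Derivation:
Read 1: bits[0:8] width=8 -> value=225 (bin 11100001); offset now 8 = byte 1 bit 0; 24 bits remain
Read 2: bits[8:12] width=4 -> value=5 (bin 0101); offset now 12 = byte 1 bit 4; 20 bits remain
Read 3: bits[12:22] width=10 -> value=774 (bin 1100000110); offset now 22 = byte 2 bit 6; 10 bits remain
Read 4: bits[22:32] width=10 -> value=901 (bin 1110000101); offset now 32 = byte 4 bit 0; 0 bits remain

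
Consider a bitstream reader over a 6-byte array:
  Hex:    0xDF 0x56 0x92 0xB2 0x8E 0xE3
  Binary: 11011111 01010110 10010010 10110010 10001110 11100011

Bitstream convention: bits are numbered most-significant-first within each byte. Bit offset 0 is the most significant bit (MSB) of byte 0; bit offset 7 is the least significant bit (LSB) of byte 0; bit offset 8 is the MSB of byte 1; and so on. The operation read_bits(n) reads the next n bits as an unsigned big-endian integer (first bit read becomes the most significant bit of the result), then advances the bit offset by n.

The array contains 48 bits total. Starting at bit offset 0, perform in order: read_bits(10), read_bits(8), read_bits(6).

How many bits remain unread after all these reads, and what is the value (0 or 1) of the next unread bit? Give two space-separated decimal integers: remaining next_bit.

Read 1: bits[0:10] width=10 -> value=893 (bin 1101111101); offset now 10 = byte 1 bit 2; 38 bits remain
Read 2: bits[10:18] width=8 -> value=90 (bin 01011010); offset now 18 = byte 2 bit 2; 30 bits remain
Read 3: bits[18:24] width=6 -> value=18 (bin 010010); offset now 24 = byte 3 bit 0; 24 bits remain

Answer: 24 1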